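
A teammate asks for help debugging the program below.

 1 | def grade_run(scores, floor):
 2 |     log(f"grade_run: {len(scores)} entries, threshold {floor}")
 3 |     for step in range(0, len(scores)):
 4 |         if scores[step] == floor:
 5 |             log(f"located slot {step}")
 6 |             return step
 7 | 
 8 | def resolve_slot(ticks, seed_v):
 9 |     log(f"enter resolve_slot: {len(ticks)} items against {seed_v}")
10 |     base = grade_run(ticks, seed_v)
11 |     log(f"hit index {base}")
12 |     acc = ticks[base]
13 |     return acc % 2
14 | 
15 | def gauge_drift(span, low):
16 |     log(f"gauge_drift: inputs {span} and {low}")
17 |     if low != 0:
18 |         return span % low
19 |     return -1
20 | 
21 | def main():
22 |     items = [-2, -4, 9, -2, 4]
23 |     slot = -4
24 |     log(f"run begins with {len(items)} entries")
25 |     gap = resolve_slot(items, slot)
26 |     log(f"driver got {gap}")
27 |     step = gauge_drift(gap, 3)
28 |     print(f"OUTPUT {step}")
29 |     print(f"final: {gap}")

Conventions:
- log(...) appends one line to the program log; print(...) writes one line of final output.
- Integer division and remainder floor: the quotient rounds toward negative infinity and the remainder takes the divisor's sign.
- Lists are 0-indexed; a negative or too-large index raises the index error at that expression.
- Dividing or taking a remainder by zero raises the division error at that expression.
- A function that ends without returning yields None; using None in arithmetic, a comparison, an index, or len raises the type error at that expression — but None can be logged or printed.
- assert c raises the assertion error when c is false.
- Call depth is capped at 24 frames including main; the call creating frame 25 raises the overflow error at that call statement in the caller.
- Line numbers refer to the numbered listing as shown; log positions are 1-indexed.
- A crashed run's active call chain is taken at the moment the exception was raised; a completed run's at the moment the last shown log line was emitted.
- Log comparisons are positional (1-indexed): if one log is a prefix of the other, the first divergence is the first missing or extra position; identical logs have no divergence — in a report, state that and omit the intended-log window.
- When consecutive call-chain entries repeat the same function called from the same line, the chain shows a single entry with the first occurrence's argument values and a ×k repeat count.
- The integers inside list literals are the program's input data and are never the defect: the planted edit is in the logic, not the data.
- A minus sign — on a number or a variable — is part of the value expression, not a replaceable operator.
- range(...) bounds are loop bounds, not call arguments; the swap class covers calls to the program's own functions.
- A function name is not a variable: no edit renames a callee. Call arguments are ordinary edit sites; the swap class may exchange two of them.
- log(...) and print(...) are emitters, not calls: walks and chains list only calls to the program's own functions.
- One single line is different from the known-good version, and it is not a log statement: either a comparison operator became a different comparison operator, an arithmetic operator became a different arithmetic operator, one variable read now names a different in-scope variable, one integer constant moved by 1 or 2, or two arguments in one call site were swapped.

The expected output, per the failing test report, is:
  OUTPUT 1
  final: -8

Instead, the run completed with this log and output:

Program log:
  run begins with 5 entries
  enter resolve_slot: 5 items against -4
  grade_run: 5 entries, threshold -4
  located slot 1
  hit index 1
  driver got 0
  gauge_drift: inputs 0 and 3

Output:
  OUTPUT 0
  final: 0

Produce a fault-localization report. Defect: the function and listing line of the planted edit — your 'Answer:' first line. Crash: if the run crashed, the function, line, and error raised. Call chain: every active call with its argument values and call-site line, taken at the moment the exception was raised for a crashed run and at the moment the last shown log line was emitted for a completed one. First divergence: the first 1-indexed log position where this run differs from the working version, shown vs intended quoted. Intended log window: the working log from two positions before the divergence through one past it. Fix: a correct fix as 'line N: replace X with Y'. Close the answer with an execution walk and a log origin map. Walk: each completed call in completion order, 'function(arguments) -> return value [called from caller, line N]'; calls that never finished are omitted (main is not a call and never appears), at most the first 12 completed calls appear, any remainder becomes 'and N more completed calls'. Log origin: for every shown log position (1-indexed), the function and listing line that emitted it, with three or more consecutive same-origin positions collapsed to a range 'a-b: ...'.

Answer: the defect is in resolve_slot at line 13.
Key observation: At log position 6 the runs split — shown 'driver got 0', but the working version logs 'driver got -8'.
Call chain: main -> gauge_drift(0, 3) (called at line 27).
First divergence: position 6 — the shown line 'driver got 0' should read 'driver got -8'.
Intended log window:
  4: located slot 1
  5: hit index 1
  6: driver got -8
  7: gauge_drift: inputs -8 and 3
Execution walk:
  grade_run([-2, -4, 9, -2, 4], -4) -> 1  [called from resolve_slot, line 10]
  resolve_slot([-2, -4, 9, -2, 4], -4) -> 0  [called from main, line 25]
  gauge_drift(0, 3) -> 0  [called from main, line 27]
Origin of each log line:
  1: logged in main at line 24
  2: logged in resolve_slot at line 9
  3: logged in grade_run at line 2
  4: logged in grade_run at line 5
  5: logged in resolve_slot at line 11
  6: logged in main at line 26
  7: logged in gauge_drift at line 16
A correct fix: line 13: replace `%` with `*`.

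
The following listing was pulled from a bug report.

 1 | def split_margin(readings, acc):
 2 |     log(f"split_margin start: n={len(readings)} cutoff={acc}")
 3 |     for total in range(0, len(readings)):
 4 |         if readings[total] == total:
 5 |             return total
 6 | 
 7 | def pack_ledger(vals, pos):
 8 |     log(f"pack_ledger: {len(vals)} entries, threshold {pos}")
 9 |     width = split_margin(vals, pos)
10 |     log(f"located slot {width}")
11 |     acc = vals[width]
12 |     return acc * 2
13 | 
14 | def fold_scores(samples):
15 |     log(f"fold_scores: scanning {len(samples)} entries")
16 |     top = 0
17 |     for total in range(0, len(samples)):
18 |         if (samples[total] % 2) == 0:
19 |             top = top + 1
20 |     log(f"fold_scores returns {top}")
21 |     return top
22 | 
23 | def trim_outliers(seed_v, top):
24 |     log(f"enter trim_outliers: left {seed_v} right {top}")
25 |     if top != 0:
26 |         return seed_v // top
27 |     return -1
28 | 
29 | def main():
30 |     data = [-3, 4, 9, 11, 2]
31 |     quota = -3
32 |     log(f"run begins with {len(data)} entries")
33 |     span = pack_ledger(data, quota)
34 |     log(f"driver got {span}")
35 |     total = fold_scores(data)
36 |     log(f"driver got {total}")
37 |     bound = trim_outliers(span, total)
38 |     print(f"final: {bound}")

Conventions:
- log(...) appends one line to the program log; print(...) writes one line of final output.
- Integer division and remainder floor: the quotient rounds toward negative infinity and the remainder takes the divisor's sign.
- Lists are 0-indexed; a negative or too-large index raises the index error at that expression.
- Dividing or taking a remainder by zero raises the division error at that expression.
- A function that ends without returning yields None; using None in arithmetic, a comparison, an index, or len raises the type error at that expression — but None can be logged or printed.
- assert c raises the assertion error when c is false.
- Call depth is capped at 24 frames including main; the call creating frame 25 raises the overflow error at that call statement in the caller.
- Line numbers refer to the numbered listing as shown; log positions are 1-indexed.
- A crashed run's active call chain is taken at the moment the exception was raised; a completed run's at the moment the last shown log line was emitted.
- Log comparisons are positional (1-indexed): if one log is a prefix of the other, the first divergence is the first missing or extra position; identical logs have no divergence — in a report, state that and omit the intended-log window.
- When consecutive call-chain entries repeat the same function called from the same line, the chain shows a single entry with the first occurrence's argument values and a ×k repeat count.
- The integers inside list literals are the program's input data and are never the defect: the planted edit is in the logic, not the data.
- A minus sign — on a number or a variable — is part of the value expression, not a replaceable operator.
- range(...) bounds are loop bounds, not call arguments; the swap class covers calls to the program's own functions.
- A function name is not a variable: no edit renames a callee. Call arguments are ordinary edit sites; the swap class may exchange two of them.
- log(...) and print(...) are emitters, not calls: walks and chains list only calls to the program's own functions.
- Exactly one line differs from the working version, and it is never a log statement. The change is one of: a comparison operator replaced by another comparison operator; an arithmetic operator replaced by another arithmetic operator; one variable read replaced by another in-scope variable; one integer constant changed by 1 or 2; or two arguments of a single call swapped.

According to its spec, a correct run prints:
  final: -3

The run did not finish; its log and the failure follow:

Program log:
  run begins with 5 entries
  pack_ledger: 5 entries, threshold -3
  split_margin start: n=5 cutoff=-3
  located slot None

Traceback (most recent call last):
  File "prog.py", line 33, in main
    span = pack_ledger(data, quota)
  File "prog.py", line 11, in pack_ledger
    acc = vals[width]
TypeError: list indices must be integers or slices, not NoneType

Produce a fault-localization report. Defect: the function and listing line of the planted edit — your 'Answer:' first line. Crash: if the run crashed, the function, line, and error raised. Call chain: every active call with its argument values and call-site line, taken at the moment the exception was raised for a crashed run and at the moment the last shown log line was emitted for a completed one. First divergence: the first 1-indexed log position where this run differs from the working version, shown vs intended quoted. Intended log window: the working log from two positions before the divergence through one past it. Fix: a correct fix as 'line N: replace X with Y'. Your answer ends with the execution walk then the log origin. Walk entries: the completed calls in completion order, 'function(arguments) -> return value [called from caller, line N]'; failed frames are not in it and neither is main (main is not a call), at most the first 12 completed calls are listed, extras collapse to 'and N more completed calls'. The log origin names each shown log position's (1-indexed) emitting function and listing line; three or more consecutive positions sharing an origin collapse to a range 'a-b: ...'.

Answer: the defect is in split_margin at line 4.
Key observation: Everything matches until log position 4, which reads 'located slot None' in place of 'located slot 0'.
Crash: pack_ledger, line 11, TypeError.
Call chain: main -> pack_ledger([-3, 4, 9, 11, 2], -3) (called at line 33).
First divergence: position 4 — the shown line 'located slot None' should read 'located slot 0'.
Intended log window:
  2: pack_ledger: 5 entries, threshold -3
  3: split_margin start: n=5 cutoff=-3
  4: located slot 0
  5: driver got -6
Execution walk:
  split_margin([-3, 4, 9, 11, 2], -3) -> None  [called from pack_ledger, line 9]
Log line origins:
  1: emitted by main (line 32)
  2: emitted by pack_ledger (line 8)
  3: emitted by split_margin (line 2)
  4: emitted by pack_ledger (line 10)
A correct fix: line 4: replace `readings[total] == total` with `readings[total] == acc`.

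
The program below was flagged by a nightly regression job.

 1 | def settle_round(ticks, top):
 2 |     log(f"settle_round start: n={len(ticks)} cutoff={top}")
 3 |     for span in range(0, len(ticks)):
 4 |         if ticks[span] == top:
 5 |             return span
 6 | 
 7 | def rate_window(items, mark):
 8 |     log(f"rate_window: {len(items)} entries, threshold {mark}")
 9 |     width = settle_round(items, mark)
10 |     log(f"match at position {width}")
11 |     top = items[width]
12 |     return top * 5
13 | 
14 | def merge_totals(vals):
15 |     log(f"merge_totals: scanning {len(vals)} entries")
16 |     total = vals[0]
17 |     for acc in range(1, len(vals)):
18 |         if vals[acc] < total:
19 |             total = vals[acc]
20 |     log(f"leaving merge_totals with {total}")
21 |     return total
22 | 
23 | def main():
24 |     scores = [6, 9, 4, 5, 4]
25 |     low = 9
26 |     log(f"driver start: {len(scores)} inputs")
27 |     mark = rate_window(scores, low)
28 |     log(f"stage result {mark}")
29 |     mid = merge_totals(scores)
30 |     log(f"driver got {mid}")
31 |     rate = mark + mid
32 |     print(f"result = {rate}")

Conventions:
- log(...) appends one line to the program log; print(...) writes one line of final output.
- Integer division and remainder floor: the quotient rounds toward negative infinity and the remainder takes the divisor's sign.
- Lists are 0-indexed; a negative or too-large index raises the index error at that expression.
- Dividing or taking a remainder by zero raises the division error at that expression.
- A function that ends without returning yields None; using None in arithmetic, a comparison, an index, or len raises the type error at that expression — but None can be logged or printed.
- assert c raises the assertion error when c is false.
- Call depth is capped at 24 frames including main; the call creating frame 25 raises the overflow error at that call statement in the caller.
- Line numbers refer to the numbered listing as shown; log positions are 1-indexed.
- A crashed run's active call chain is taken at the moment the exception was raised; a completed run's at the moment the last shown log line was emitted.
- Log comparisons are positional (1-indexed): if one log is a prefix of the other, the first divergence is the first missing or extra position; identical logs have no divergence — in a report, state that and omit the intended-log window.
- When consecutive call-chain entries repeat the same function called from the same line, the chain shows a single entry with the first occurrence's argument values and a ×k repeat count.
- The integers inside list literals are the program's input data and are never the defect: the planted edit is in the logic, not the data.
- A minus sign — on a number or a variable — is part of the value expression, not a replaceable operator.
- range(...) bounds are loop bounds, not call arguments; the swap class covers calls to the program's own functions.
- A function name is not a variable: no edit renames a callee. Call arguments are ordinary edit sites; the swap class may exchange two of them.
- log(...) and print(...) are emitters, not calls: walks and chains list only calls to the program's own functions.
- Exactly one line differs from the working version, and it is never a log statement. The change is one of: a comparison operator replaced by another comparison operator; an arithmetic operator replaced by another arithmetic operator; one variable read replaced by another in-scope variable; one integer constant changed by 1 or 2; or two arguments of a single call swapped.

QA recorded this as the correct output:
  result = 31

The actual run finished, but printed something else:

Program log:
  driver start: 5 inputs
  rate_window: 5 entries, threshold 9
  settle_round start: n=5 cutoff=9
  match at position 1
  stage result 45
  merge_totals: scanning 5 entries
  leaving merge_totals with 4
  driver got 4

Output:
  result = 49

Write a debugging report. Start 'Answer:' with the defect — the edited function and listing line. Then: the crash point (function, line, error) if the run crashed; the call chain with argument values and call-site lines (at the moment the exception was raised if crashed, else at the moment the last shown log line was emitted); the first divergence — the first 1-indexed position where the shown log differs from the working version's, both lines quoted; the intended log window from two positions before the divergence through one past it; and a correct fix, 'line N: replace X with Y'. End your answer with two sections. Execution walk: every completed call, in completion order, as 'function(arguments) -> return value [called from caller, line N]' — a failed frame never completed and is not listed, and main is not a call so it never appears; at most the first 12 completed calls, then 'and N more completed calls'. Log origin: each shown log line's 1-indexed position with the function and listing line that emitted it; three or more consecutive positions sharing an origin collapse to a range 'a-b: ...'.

Answer: the defect is in rate_window at line 12.
The tell: Log line 5 is where behavior first shows: 'stage result 45' appears instead of 'stage result 27'.
Call chain: main.
First divergence: position 5 — the shown line 'stage result 45' should read 'stage result 27'.
Intended log window:
  3: settle_round start: n=5 cutoff=9
  4: match at position 1
  5: stage result 27
  6: merge_totals: scanning 5 entries
Execution walk:
  settle_round([6, 9, 4, 5, 4], 9) -> 1  [called from rate_window, line 9]
  rate_window([6, 9, 4, 5, 4], 9) -> 45  [called from main, line 27]
  merge_totals([6, 9, 4, 5, 4]) -> 4  [called from main, line 29]
Log line origins:
  1: logged in main at line 26
  2: logged in rate_window at line 8
  3: logged in settle_round at line 2
  4: logged in rate_window at line 10
  5: logged in main at line 28
  6: logged in merge_totals at line 15
  7: logged in merge_totals at line 20
  8: logged in main at line 30
A correct fix: line 12: replace `5` with `3`.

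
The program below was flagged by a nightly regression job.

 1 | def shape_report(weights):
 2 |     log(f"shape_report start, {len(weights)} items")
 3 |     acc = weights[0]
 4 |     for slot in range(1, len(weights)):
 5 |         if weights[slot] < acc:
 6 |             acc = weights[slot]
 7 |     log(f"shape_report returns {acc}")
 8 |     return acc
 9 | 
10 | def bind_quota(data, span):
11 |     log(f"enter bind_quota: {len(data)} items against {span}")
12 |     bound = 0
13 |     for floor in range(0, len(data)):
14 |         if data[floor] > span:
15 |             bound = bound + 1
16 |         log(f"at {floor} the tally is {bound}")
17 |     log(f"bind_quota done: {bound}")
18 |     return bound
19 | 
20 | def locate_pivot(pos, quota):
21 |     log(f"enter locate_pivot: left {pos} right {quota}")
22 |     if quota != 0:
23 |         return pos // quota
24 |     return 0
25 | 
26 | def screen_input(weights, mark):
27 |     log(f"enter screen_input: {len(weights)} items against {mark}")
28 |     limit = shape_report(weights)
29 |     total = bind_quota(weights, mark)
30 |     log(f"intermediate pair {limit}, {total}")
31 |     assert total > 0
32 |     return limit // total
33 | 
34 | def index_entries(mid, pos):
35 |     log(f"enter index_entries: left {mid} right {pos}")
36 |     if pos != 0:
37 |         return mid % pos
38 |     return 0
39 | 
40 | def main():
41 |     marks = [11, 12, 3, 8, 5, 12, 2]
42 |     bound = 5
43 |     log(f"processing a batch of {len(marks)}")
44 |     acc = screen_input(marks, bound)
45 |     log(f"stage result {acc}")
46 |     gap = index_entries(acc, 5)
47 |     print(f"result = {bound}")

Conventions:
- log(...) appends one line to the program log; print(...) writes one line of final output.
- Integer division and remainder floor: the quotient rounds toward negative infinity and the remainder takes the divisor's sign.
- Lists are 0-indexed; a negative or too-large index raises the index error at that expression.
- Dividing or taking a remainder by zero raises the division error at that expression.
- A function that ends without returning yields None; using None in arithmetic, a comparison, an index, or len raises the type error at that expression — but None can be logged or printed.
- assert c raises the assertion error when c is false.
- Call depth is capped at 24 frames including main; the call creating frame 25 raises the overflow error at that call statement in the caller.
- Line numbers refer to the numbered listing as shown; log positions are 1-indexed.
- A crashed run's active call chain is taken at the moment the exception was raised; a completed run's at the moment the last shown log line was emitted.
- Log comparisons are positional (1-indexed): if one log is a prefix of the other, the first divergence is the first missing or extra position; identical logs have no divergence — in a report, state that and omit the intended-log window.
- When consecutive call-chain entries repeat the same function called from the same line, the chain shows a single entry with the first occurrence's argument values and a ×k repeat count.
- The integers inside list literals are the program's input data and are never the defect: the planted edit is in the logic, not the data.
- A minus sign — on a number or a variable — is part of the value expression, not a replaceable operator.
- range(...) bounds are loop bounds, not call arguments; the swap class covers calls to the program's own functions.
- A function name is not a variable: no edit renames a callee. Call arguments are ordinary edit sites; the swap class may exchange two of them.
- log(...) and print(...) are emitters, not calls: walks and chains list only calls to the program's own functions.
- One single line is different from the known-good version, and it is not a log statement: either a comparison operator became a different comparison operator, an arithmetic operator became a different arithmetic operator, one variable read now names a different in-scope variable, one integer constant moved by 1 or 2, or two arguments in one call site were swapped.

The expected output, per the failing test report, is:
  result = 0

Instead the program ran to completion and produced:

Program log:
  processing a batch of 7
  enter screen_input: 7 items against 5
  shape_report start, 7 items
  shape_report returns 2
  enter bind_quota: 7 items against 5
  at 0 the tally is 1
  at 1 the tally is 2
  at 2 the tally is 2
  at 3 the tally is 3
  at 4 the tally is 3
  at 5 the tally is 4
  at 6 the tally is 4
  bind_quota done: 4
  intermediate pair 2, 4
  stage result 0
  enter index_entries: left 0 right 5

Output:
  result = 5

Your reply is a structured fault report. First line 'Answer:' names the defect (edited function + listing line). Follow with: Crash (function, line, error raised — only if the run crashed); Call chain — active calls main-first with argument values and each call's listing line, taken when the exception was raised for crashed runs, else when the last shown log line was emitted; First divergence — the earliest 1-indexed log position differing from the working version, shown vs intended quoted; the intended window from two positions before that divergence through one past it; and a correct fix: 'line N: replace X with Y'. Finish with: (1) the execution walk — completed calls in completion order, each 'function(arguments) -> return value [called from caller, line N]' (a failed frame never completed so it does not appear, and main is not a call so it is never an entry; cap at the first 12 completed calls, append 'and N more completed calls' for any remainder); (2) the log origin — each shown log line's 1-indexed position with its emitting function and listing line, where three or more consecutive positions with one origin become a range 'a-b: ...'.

Answer: the defect is in main at line 47.
Key fact: Log streams are identical — the defect surfaces only in the printed output.
Call chain: main -> index_entries(0, 5) (called at line 46).
First divergence: none; the two logs match at every position.
Execution walk:
  shape_report([11, 12, 3, 8, 5, 12, 2]) -> 2  [called from screen_input, line 28]
  bind_quota([11, 12, 3, 8, 5, 12, 2], 5) -> 4  [called from screen_input, line 29]
  screen_input([11, 12, 3, 8, 5, 12, 2], 5) -> 0  [called from main, line 44]
  index_entries(0, 5) -> 0  [called from main, line 46]
Origin of each log line:
  1 — main, line 43
  2 — screen_input, line 27
  3 — shape_report, line 2
  4 — shape_report, line 7
  5 — bind_quota, line 11
  6-12 — bind_quota, line 16
  13 — bind_quota, line 17
  14 — screen_input, line 30
  15 — main, line 45
  16 — index_entries, line 35
A correct fix: line 47: replace `bound` with `gap`.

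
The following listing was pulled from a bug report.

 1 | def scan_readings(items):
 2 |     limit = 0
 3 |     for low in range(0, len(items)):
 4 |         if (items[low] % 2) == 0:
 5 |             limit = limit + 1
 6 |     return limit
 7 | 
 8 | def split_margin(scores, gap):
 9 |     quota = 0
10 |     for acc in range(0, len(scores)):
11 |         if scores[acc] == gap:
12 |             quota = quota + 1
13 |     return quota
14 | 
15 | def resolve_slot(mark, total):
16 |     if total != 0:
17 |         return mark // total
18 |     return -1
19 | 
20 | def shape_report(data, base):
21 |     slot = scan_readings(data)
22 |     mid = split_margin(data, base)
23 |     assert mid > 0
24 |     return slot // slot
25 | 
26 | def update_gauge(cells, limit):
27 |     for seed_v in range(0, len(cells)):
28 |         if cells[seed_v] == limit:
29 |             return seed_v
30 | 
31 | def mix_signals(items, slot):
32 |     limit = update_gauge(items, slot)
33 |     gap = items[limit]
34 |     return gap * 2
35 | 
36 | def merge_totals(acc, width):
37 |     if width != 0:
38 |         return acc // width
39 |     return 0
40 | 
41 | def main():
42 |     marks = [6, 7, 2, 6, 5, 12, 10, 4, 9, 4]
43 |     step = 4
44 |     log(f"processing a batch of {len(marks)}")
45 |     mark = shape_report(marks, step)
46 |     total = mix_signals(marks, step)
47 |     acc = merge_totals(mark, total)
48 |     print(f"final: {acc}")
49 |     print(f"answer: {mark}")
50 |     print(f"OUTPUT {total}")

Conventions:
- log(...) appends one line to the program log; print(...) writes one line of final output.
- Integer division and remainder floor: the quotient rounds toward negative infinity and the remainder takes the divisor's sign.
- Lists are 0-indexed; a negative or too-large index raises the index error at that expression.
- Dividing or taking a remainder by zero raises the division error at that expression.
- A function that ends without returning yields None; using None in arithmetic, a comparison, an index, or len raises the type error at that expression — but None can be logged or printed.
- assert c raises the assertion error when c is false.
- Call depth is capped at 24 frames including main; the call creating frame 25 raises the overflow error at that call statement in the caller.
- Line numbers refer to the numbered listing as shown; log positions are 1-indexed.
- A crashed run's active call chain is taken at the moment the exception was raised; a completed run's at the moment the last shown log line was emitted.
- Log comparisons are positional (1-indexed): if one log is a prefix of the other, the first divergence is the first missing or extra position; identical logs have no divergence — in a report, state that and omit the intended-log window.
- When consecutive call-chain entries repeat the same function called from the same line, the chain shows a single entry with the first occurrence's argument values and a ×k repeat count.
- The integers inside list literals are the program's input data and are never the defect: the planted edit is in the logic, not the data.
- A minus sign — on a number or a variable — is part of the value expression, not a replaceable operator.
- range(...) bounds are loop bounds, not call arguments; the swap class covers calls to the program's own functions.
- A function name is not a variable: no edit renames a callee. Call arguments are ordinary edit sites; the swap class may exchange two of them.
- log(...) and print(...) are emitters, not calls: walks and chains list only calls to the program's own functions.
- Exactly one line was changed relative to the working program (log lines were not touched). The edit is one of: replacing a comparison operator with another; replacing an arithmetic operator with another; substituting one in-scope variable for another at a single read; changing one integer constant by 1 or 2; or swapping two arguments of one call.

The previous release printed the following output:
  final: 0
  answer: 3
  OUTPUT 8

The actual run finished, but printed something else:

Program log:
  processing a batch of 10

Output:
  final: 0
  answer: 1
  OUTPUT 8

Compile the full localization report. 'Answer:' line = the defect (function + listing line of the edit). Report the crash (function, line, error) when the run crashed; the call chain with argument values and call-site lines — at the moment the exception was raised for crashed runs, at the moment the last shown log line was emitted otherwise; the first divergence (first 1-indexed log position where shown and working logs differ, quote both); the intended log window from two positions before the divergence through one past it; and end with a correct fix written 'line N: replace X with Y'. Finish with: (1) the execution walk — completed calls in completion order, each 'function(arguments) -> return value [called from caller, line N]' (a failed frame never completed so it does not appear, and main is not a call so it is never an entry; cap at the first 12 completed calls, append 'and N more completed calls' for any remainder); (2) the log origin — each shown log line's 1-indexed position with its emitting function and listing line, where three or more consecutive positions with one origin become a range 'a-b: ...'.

Answer: the defect is in shape_report at line 24.
Key observation: Every logged value matches the working version; the printed result is what differs.
Call chain: main.
First divergence: there is none — every log position agrees.
Execution walk:
  scan_readings([6, 7, 2, 6, 5, 12, 10, 4, 9, 4]) -> 7  [called from shape_report, line 21]
  split_margin([6, 7, 2, 6, 5, 12, 10, 4, 9, 4], 4) -> 2  [called from shape_report, line 22]
  shape_report([6, 7, 2, 6, 5, 12, 10, 4, 9, 4], 4) -> 1  [called from main, line 45]
  update_gauge([6, 7, 2, 6, 5, 12, 10, 4, 9, 4], 4) -> 7  [called from mix_signals, line 32]
  mix_signals([6, 7, 2, 6, 5, 12, 10, 4, 9, 4], 4) -> 8  [called from main, line 46]
  merge_totals(1, 8) -> 0  [called from main, line 47]
Log origins:
  1: logged in main at line 44
A correct fix: line 24: replace `slot // slot` with `slot // mid`.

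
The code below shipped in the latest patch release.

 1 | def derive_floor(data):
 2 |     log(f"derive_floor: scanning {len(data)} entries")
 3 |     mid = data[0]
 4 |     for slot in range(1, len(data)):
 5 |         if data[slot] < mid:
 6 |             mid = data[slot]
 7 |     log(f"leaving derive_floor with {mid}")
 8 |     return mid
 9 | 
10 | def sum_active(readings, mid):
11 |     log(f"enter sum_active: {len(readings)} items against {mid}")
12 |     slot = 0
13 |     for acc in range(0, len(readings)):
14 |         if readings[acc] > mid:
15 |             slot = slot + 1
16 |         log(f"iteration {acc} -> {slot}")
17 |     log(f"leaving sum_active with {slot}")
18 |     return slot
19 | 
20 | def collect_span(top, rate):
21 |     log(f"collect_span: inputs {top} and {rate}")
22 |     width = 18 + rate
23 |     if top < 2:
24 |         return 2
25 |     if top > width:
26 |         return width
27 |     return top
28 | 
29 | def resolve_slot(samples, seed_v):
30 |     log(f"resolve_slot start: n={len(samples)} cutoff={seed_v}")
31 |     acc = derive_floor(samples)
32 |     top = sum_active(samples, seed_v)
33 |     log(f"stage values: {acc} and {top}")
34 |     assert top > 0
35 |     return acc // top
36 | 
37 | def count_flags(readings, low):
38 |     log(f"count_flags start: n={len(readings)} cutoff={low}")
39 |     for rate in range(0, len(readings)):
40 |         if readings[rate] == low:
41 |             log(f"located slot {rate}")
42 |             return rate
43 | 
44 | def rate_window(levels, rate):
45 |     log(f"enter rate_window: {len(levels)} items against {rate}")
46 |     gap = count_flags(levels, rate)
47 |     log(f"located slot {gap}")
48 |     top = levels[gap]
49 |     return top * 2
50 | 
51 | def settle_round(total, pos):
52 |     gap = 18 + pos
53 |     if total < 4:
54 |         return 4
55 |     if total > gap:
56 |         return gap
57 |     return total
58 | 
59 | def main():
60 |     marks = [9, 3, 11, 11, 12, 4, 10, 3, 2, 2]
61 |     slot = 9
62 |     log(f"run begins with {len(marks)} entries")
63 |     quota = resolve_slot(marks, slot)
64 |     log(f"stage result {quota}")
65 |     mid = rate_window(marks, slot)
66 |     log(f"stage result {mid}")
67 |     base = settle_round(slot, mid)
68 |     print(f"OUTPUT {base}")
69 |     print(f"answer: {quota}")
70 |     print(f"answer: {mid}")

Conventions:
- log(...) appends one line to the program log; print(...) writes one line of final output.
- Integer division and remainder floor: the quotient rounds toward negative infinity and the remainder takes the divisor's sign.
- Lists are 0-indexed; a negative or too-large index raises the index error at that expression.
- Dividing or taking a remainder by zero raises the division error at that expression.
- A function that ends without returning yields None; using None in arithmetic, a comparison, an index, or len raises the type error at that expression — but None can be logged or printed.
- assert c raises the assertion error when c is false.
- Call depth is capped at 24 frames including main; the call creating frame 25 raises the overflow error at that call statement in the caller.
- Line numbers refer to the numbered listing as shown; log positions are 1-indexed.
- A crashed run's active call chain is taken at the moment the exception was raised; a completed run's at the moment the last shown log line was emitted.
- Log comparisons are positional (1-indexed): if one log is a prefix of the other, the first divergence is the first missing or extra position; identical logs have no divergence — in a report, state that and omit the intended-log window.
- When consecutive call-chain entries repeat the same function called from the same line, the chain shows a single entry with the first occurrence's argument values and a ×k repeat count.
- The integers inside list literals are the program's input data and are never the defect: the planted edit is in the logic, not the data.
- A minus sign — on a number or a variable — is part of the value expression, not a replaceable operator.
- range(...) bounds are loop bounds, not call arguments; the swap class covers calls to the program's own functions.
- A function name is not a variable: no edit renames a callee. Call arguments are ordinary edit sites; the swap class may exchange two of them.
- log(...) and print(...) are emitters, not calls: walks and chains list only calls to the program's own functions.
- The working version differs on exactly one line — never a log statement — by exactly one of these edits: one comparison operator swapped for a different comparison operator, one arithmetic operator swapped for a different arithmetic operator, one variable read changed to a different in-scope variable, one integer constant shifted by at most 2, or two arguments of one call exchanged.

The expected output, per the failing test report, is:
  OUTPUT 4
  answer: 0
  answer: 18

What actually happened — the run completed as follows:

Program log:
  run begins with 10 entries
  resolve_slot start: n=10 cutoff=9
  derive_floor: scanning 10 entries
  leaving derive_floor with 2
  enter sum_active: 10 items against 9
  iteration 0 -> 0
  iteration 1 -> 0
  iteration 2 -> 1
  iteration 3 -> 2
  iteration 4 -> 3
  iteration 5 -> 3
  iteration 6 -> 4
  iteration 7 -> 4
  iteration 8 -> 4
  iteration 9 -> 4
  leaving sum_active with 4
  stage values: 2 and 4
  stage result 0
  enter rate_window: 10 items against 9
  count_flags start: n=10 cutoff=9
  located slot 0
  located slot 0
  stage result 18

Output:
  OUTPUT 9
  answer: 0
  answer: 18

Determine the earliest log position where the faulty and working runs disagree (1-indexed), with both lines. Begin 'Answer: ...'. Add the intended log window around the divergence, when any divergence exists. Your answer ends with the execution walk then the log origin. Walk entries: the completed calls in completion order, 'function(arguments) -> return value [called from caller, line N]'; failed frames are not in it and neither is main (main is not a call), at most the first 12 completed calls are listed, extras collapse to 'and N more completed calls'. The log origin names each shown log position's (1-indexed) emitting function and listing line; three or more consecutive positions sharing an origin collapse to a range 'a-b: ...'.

Answer: there is none — every log position agrees.
Execution walk:
  derive_floor([9, 3, 11, 11, 12, 4, 10, 3, 2, 2]) -> 2  [called from resolve_slot, line 31]
  sum_active([9, 3, 11, 11, 12, 4, 10, 3, 2, 2], 9) -> 4  [called from resolve_slot, line 32]
  resolve_slot([9, 3, 11, 11, 12, 4, 10, 3, 2, 2], 9) -> 0  [called from main, line 63]
  count_flags([9, 3, 11, 11, 12, 4, 10, 3, 2, 2], 9) -> 0  [called from rate_window, line 46]
  rate_window([9, 3, 11, 11, 12, 4, 10, 3, 2, 2], 9) -> 18  [called from main, line 65]
  settle_round(9, 18) -> 9  [called from main, line 67]
Log line origins:
  1: logged in main at line 62
  2: logged in resolve_slot at line 30
  3: logged in derive_floor at line 2
  4: logged in derive_floor at line 7
  5: logged in sum_active at line 11
  6-15: logged in sum_active at line 16
  16: logged in sum_active at line 17
  17: logged in resolve_slot at line 33
  18: logged in main at line 64
  19: logged in rate_window at line 45
  20: logged in count_flags at line 38
  21: logged in count_flags at line 41
  22: logged in rate_window at line 47
  23: logged in main at line 66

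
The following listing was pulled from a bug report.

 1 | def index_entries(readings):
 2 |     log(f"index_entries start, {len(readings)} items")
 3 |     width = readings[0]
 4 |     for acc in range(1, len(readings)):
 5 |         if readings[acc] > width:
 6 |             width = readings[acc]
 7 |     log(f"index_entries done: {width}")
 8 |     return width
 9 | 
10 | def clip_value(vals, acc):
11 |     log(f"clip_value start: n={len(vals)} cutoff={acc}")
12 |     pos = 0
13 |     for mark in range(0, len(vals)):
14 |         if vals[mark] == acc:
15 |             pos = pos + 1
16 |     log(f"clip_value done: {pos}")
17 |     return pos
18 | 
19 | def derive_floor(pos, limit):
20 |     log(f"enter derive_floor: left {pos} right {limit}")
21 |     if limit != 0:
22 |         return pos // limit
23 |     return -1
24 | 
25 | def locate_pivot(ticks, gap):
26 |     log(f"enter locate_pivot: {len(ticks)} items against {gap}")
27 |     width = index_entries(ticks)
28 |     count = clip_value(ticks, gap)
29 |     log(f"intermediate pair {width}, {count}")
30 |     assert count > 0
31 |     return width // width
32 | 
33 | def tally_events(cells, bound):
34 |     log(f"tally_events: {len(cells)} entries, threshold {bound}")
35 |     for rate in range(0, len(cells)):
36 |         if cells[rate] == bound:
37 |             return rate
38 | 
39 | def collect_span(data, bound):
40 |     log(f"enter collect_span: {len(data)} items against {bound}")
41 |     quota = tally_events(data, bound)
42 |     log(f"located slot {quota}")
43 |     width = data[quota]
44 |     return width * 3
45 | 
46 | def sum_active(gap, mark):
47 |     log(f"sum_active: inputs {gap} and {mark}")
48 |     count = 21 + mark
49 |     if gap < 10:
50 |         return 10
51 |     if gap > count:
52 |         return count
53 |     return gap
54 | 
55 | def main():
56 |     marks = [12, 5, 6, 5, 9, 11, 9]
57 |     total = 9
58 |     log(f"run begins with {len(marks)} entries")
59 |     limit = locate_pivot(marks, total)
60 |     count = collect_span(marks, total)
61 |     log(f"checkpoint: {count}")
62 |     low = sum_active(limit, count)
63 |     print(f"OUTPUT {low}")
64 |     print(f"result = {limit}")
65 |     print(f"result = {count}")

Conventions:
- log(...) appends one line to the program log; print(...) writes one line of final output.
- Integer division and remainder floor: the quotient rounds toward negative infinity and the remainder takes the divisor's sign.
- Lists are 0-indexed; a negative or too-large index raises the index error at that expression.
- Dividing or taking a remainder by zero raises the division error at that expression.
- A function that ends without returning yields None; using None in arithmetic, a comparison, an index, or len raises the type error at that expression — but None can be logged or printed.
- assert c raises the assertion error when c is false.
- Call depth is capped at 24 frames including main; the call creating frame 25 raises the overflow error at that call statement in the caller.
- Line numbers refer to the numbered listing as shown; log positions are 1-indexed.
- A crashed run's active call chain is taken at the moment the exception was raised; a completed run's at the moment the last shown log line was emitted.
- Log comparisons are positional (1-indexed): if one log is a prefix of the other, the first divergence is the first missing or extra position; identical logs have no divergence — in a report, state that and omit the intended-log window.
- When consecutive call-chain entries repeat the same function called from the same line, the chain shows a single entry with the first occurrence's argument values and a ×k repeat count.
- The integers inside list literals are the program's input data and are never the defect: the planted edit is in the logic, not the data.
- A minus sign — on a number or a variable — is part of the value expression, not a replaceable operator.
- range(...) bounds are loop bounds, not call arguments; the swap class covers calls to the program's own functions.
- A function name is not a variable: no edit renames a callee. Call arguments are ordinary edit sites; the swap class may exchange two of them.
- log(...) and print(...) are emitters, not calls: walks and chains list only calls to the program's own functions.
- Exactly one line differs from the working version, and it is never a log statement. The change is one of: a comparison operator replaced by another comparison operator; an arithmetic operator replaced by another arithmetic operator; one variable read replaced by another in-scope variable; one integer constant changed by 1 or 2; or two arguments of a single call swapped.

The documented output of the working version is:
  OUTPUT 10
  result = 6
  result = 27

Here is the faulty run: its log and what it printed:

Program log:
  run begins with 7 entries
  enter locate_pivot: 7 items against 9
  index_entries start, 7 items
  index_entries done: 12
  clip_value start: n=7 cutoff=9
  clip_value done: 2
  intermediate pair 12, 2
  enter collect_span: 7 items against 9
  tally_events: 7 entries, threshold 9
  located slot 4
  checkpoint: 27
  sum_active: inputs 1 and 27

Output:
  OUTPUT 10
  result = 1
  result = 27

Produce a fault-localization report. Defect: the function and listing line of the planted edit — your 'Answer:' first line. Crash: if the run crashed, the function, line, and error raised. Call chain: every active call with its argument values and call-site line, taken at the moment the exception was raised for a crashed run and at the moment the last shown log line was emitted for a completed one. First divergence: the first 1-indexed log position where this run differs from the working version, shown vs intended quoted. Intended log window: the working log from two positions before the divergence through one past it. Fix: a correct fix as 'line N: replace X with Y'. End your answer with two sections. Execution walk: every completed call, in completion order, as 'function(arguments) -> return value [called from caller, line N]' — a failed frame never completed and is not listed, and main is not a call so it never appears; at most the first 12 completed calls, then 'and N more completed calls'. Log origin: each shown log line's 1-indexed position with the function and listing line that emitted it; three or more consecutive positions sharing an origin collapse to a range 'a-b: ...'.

Answer: the defect is in locate_pivot at line 31.
Core observation: Everything matches until log position 12, which reads 'sum_active: inputs 1 and 27' in place of 'sum_active: inputs 6 and 27'.
Call chain: main -> sum_active(1, 27) (called at line 62).
First divergence: at position 12 the run shows 'sum_active: inputs 1 and 27' where the working version logs 'sum_active: inputs 6 and 27'.
Intended log window:
  10: located slot 4
  11: checkpoint: 27
  12: sum_active: inputs 6 and 27
Execution walk:
  index_entries([12, 5, 6, 5, 9, 11, 9]) -> 12  [called from locate_pivot, line 27]
  clip_value([12, 5, 6, 5, 9, 11, 9], 9) -> 2  [called from locate_pivot, line 28]
  locate_pivot([12, 5, 6, 5, 9, 11, 9], 9) -> 1  [called from main, line 59]
  tally_events([12, 5, 6, 5, 9, 11, 9], 9) -> 4  [called from collect_span, line 41]
  collect_span([12, 5, 6, 5, 9, 11, 9], 9) -> 27  [called from main, line 60]
  sum_active(1, 27) -> 10  [called from main, line 62]
Log line origins:
  1: emitted by main (line 58)
  2: emitted by locate_pivot (line 26)
  3: emitted by index_entries (line 2)
  4: emitted by index_entries (line 7)
  5: emitted by clip_value (line 11)
  6: emitted by clip_value (line 16)
  7: emitted by locate_pivot (line 29)
  8: emitted by collect_span (line 40)
  9: emitted by tally_events (line 34)
  10: emitted by collect_span (line 42)
  11: emitted by main (line 61)
  12: emitted by sum_active (line 47)
A correct fix: line 31: replace `width // width` with `width // count`.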